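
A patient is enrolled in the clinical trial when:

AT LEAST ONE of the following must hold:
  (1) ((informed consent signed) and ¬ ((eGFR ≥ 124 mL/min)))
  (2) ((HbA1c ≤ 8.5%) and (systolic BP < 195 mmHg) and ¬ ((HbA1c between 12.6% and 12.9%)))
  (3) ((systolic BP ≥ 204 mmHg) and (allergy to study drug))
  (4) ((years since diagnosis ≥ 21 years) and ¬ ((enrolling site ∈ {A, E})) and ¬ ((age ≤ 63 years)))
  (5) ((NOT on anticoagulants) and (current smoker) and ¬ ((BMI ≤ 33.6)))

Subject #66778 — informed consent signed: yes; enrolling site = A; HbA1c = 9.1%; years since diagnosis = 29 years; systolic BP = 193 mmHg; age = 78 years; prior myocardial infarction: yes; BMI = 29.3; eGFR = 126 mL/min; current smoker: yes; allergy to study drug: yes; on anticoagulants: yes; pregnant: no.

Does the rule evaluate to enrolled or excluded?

Excluded

Atomic conditions:
  informed consent signed: yes → true
  eGFR ≥ 124 mL/min: 126 ≥ 124 is true
  HbA1c ≤ 8.5%: 9.1 ≤ 8.5 is false
  systolic BP < 195 mmHg: 193 < 195 is true
  HbA1c between 12.6% and 12.9%: 9.1 in [12.6, 12.9] is false
  systolic BP ≥ 204 mmHg: 193 ≥ 204 is false
  allergy to study drug: yes → true
  years since diagnosis ≥ 21 years: 29 ≥ 21 is true
  enrolling site ∈ {A, E}: A is in the set → true
  age ≤ 63 years: 78 ≤ 63 is false
  NOT on anticoagulants: yes → false
  current smoker: yes → true
  BMI ≤ 33.6: 29.3 ≤ 33.6 is true
Combine:
[1.2] NOT true = false
[1] true AND false = false
[2.3] NOT false = true
[2] false AND true AND true = false
[3] false AND true = false
[4.2] NOT true = false
[4.3] NOT false = true
[4] true AND false AND true = false
[5.3] NOT true = false
[5] false AND true AND false = false
[root] false OR false OR false OR false OR false = false
Overall: false → excluded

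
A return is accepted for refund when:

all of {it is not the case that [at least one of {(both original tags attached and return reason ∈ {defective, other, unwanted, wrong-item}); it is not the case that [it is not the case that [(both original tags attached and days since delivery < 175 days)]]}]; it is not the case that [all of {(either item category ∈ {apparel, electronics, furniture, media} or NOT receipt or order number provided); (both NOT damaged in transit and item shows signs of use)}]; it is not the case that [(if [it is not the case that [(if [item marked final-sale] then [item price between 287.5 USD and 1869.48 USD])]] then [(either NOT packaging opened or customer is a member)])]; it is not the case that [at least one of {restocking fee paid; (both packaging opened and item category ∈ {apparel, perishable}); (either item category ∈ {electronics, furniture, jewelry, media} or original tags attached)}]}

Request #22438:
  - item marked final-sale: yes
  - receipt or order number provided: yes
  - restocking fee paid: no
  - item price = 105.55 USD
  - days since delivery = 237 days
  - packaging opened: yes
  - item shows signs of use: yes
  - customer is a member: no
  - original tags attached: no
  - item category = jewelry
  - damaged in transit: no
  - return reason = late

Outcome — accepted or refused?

Atomic conditions:
  original tags attached: no → false
  return reason ∈ {defective, other, unwanted, wrong-item}: late is not in the set → false
  days since delivery < 175 days: 237 < 175 is false
  item category ∈ {apparel, electronics, furniture, media}: jewelry is not in the set → false
  NOT receipt or order number provided: yes → false
  NOT damaged in transit: no → true
  item shows signs of use: yes → true
  item marked final-sale: yes → true
  item price between 287.5 USD and 1869.48 USD: 105.55 in [287.5, 1869.48] is false
  NOT packaging opened: yes → false
  customer is a member: no → false
  restocking fee paid: no → false
  packaging opened: yes → true
  item category ∈ {apparel, perishable}: jewelry is not in the set → false
  item category ∈ {electronics, furniture, jewelry, media}: jewelry is in the set → true
Combine:
[1.1.1] false AND false = false
[1.1.2.1.1] false AND false = false
[1.1.2.1] NOT false = true
[1.1.2] NOT true = false
[1.1] false OR false = false
[1] NOT false = true
[2.1.1] false OR false = false
[2.1.2] true AND true = true
[2.1] false AND true = false
[2] NOT false = true
[3.1.1.1] true → false = false
[3.1.1] NOT false = true
[3.1.2] false OR false = false
[3.1] true → false = false
[3] NOT false = true
[4.1.2] true AND false = false
[4.1.3] true OR false = true
[4.1] false OR false OR true = true
[4] NOT true = false
[root] true AND true AND true AND false = false
Overall: false → refused

Refused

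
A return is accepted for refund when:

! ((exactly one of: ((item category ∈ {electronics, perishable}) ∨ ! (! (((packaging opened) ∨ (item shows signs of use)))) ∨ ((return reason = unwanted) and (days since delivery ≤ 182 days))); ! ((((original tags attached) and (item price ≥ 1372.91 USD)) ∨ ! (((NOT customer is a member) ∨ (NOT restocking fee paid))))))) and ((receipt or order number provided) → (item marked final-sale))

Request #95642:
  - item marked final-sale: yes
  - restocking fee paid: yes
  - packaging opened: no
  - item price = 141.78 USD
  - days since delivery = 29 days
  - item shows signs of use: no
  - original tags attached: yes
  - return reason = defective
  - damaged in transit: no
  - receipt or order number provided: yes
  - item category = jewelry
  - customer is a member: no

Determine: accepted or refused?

Atomic conditions:
  item category ∈ {electronics, perishable}: jewelry is not in the set → false
  packaging opened: no → false
  item shows signs of use: no → false
  return reason = unwanted: defective == unwanted is false
  days since delivery ≤ 182 days: 29 ≤ 182 is true
  original tags attached: yes → true
  item price ≥ 1372.91 USD: 141.78 ≥ 1372.91 is false
  NOT customer is a member: no → true
  NOT restocking fee paid: yes → false
  receipt or order number provided: yes → true
  item marked final-sale: yes → true
Combine:
[1.1.1.2.1.1] false OR false = false
[1.1.1.2.1] NOT false = true
[1.1.1.2] NOT true = false
[1.1.1.3] false AND true = false
[1.1.1] false OR false OR false = false
[1.1.2.1.1] true AND false = false
[1.1.2.1.2.1] true OR false = true
[1.1.2.1.2] NOT true = false
[1.1.2.1] false OR false = false
[1.1.2] NOT false = true
[1.1] exactly-one(false, true) = true
[1] NOT true = false
[2] true → true = true
[root] false AND true = false
Overall: false → refused

Refused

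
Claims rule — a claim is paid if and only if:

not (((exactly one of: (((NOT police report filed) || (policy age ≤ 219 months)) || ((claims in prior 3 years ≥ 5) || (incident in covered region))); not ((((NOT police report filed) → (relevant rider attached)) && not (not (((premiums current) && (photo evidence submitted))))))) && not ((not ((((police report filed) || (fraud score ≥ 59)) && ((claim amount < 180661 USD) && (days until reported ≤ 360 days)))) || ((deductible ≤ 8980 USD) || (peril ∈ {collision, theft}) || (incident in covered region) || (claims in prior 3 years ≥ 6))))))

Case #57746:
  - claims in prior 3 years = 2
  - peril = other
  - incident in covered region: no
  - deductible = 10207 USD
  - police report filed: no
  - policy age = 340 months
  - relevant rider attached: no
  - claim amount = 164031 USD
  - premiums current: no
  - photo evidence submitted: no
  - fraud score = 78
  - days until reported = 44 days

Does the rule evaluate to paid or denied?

Paid

Atomic conditions:
  NOT police report filed: no → true
  policy age ≤ 219 months: 340 ≤ 219 is false
  claims in prior 3 years ≥ 5: 2 ≥ 5 is false
  incident in covered region: no → false
  relevant rider attached: no → false
  premiums current: no → false
  photo evidence submitted: no → false
  police report filed: no → false
  fraud score ≥ 59: 78 ≥ 59 is true
  claim amount < 180661 USD: 164031 < 180661 is true
  days until reported ≤ 360 days: 44 ≤ 360 is true
  deductible ≤ 8980 USD: 10207 ≤ 8980 is false
  peril ∈ {collision, theft}: other is not in the set → false
  claims in prior 3 years ≥ 6: 2 ≥ 6 is false
Combine:
[1.1.1.1] true OR false = true
[1.1.1.2] false OR false = false
[1.1.1] true OR false = true
[1.1.2.1.1] true → false = false
[1.1.2.1.2.1.1] false AND false = false
[1.1.2.1.2.1] NOT false = true
[1.1.2.1.2] NOT true = false
[1.1.2.1] false AND false = false
[1.1.2] NOT false = true
[1.1] exactly-one(true, true) = false
[1.2.1.1.1.1] false OR true = true
[1.2.1.1.1.2] true AND true = true
[1.2.1.1.1] true AND true = true
[1.2.1.1] NOT true = false
[1.2.1.2] false OR false OR false OR false = false
[1.2.1] false OR false = false
[1.2] NOT false = true
[1] false AND true = false
[root] NOT false = true
Overall: true → paid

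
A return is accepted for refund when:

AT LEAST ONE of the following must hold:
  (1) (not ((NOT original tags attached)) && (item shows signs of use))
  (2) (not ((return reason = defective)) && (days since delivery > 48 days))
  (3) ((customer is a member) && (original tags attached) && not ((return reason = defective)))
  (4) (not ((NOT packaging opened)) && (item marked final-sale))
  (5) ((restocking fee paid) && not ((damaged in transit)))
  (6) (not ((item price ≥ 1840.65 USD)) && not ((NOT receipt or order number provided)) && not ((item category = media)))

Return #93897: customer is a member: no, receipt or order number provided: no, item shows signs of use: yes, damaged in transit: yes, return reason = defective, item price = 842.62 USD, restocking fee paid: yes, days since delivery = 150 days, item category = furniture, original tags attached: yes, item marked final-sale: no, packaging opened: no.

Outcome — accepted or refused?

Accepted

Atomic conditions:
  NOT original tags attached: yes → false
  item shows signs of use: yes → true
  return reason = defective: defective == defective is true
  days since delivery > 48 days: 150 > 48 is true
  customer is a member: no → false
  original tags attached: yes → true
  NOT packaging opened: no → true
  item marked final-sale: no → false
  restocking fee paid: yes → true
  damaged in transit: yes → true
  item price ≥ 1840.65 USD: 842.62 ≥ 1840.65 is false
  NOT receipt or order number provided: no → true
  item category = media: furniture == media is false
Combine:
[1.1] NOT false = true
[1] true AND true = true
[2.1] NOT true = false
[2] false AND true = false
[3.3] NOT true = false
[3] false AND true AND false = false
[4.1] NOT true = false
[4] false AND false = false
[5.2] NOT true = false
[5] true AND false = false
[6.1] NOT false = true
[6.2] NOT true = false
[6.3] NOT false = true
[6] true AND false AND true = false
[root] true OR false OR false OR false OR false OR false = true
Overall: true → accepted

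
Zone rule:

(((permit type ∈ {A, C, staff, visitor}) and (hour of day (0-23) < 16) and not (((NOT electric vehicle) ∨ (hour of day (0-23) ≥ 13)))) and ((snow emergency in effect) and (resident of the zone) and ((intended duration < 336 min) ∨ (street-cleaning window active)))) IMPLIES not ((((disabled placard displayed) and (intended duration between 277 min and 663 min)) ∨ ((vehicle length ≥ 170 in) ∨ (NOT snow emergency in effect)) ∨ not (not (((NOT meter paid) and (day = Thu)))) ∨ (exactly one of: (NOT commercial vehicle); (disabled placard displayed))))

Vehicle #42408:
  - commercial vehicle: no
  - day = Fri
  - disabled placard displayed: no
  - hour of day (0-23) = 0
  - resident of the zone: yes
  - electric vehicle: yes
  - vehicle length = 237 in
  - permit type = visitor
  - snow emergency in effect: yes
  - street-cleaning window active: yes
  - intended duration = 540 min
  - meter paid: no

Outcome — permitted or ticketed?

Atomic conditions:
  permit type ∈ {A, C, staff, visitor}: visitor is in the set → true
  hour of day (0-23) < 16: 0 < 16 is true
  NOT electric vehicle: yes → false
  hour of day (0-23) ≥ 13: 0 ≥ 13 is false
  snow emergency in effect: yes → true
  resident of the zone: yes → true
  intended duration < 336 min: 540 < 336 is false
  street-cleaning window active: yes → true
  disabled placard displayed: no → false
  intended duration between 277 min and 663 min: 540 in [277, 663] is true
  vehicle length ≥ 170 in: 237 ≥ 170 is true
  NOT snow emergency in effect: yes → false
  NOT meter paid: no → true
  day = Thu: Fri == Thu is false
  NOT commercial vehicle: no → true
Combine:
[1.1.3.1] false OR false = false
[1.1.3] NOT false = true
[1.1] true AND true AND true = true
[1.2.3] false OR true = true
[1.2] true AND true AND true = true
[1] true AND true = true
[2.1.1] false AND true = false
[2.1.2] true OR false = true
[2.1.3.1.1] true AND false = false
[2.1.3.1] NOT false = true
[2.1.3] NOT true = false
[2.1.4] exactly-one(true, false) = true
[2.1] false OR true OR false OR true = true
[2] NOT true = false
[root] true → false = false
Overall: false → ticketed

Ticketed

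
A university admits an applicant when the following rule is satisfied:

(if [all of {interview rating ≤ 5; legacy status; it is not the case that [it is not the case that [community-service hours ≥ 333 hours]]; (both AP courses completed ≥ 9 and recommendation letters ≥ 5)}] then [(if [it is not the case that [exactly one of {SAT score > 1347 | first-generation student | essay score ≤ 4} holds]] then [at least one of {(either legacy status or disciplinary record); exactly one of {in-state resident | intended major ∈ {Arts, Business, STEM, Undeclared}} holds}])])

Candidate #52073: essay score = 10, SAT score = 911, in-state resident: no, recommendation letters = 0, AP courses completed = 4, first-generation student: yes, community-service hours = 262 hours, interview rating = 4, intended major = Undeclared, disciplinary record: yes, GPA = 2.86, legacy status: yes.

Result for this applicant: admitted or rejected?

Admitted

Atomic conditions:
  interview rating ≤ 5: 4 ≤ 5 is true
  legacy status: yes → true
  community-service hours ≥ 333 hours: 262 ≥ 333 is false
  AP courses completed ≥ 9: 4 ≥ 9 is false
  recommendation letters ≥ 5: 0 ≥ 5 is false
  SAT score > 1347: 911 > 1347 is false
  first-generation student: yes → true
  essay score ≤ 4: 10 ≤ 4 is false
  disciplinary record: yes → true
  in-state resident: no → false
  intended major ∈ {Arts, Business, STEM, Undeclared}: Undeclared is in the set → true
Combine:
[1.3.1] NOT false = true
[1.3] NOT true = false
[1.4] false AND false = false
[1] true AND true AND false AND false = false
[2.1.1] exactly-one(false, true, false) = true
[2.1] NOT true = false
[2.2.1] true OR true = true
[2.2.2] exactly-one(false, true) = true
[2.2] true OR true = true
[2] false → true (antecedent false ⇒ implication holds) = true
[root] false → true (antecedent false ⇒ implication holds) = true
Overall: true → admitted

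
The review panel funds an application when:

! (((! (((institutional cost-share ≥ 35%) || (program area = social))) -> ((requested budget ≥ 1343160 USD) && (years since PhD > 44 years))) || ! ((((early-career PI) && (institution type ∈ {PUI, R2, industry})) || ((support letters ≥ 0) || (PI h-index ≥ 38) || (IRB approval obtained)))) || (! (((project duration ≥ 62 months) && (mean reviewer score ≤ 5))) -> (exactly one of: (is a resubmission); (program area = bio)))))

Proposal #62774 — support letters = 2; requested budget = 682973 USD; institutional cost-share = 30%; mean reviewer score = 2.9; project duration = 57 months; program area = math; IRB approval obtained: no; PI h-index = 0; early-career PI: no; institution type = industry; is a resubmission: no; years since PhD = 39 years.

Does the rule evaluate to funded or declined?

Funded

Atomic conditions:
  institutional cost-share ≥ 35%: 30 ≥ 35 is false
  program area = social: math == social is false
  requested budget ≥ 1343160 USD: 682973 ≥ 1343160 is false
  years since PhD > 44 years: 39 > 44 is false
  early-career PI: no → false
  institution type ∈ {PUI, R2, industry}: industry is in the set → true
  support letters ≥ 0: 2 ≥ 0 is true
  PI h-index ≥ 38: 0 ≥ 38 is false
  IRB approval obtained: no → false
  project duration ≥ 62 months: 57 ≥ 62 is false
  mean reviewer score ≤ 5: 2.9 ≤ 5 is true
  is a resubmission: no → false
  program area = bio: math == bio is false
Combine:
[1.1.1.1] false OR false = false
[1.1.1] NOT false = true
[1.1.2] false AND false = false
[1.1] true → false = false
[1.2.1.1] false AND true = false
[1.2.1.2] true OR false OR false = true
[1.2.1] false OR true = true
[1.2] NOT true = false
[1.3.1.1] false AND true = false
[1.3.1] NOT false = true
[1.3.2] exactly-one(false, false) = false
[1.3] true → false = false
[1] false OR false OR false = false
[root] NOT false = true
Overall: true → funded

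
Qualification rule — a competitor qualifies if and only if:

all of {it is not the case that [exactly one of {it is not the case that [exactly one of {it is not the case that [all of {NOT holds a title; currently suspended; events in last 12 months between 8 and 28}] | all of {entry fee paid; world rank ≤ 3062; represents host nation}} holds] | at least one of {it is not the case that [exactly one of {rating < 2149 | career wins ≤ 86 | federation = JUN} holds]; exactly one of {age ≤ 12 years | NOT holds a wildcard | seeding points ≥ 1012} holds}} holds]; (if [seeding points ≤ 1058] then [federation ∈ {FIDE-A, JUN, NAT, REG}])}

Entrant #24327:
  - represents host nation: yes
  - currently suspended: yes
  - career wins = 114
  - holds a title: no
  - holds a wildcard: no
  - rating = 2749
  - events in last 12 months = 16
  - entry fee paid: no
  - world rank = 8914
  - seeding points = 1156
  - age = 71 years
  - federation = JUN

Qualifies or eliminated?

Eliminated

Atomic conditions:
  NOT holds a title: no → true
  currently suspended: yes → true
  events in last 12 months between 8 and 28: 16 in [8, 28] is true
  entry fee paid: no → false
  world rank ≤ 3062: 8914 ≤ 3062 is false
  represents host nation: yes → true
  rating < 2149: 2749 < 2149 is false
  career wins ≤ 86: 114 ≤ 86 is false
  federation = JUN: JUN == JUN is true
  age ≤ 12 years: 71 ≤ 12 is false
  NOT holds a wildcard: no → true
  seeding points ≥ 1012: 1156 ≥ 1012 is true
  seeding points ≤ 1058: 1156 ≤ 1058 is false
  federation ∈ {FIDE-A, JUN, NAT, REG}: JUN is in the set → true
Combine:
[1.1.1.1.1.1] true AND true AND true = true
[1.1.1.1.1] NOT true = false
[1.1.1.1.2] false AND false AND true = false
[1.1.1.1] exactly-one(false, false) = false
[1.1.1] NOT false = true
[1.1.2.1.1] exactly-one(false, false, true) = true
[1.1.2.1] NOT true = false
[1.1.2.2] exactly-one(false, true, true) = false
[1.1.2] false OR false = false
[1.1] exactly-one(true, false) = true
[1] NOT true = false
[2] false → true (antecedent false ⇒ implication holds) = true
[root] false AND true = false
Overall: false → eliminated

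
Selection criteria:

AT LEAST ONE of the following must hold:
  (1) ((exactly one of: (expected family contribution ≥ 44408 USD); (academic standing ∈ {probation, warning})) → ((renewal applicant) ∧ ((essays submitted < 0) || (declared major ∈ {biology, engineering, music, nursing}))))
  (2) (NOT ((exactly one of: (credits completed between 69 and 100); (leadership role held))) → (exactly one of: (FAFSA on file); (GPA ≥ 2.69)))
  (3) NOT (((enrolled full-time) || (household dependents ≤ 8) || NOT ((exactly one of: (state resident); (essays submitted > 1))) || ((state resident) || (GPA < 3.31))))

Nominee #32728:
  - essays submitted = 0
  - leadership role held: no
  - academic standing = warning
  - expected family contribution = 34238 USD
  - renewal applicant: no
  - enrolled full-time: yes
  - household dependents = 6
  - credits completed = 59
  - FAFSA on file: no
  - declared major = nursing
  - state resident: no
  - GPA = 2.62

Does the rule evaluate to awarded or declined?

Declined

Atomic conditions:
  expected family contribution ≥ 44408 USD: 34238 ≥ 44408 is false
  academic standing ∈ {probation, warning}: warning is in the set → true
  renewal applicant: no → false
  essays submitted < 0: 0 < 0 is false
  declared major ∈ {biology, engineering, music, nursing}: nursing is in the set → true
  credits completed between 69 and 100: 59 in [69, 100] is false
  leadership role held: no → false
  FAFSA on file: no → false
  GPA ≥ 2.69: 2.62 ≥ 2.69 is false
  enrolled full-time: yes → true
  household dependents ≤ 8: 6 ≤ 8 is true
  state resident: no → false
  essays submitted > 1: 0 > 1 is false
  GPA < 3.31: 2.62 < 3.31 is true
Combine:
[1.1] exactly-one(false, true) = true
[1.2.2] false OR true = true
[1.2] false AND true = false
[1] true → false = false
[2.1.1] exactly-one(false, false) = false
[2.1] NOT false = true
[2.2] exactly-one(false, false) = false
[2] true → false = false
[3.1.3.1] exactly-one(false, false) = false
[3.1.3] NOT false = true
[3.1.4] false OR true = true
[3.1] true OR true OR true OR true = true
[3] NOT true = false
[root] false OR false OR false = false
Overall: false → declined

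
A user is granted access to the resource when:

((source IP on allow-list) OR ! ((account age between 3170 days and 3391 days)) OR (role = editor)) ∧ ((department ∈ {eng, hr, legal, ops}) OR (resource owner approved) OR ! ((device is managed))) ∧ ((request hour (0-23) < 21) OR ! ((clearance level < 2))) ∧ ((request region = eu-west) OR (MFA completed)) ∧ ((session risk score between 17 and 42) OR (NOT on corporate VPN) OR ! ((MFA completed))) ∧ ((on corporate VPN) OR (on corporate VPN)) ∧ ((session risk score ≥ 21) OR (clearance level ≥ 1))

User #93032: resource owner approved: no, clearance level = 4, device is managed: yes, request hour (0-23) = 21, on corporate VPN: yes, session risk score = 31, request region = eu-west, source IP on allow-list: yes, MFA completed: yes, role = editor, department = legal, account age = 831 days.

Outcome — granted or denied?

Granted

Atomic conditions:
  source IP on allow-list: yes → true
  account age between 3170 days and 3391 days: 831 in [3170, 3391] is false
  role = editor: editor == editor is true
  department ∈ {eng, hr, legal, ops}: legal is in the set → true
  resource owner approved: no → false
  device is managed: yes → true
  request hour (0-23) < 21: 21 < 21 is false
  clearance level < 2: 4 < 2 is false
  request region = eu-west: eu-west == eu-west is true
  MFA completed: yes → true
  session risk score between 17 and 42: 31 in [17, 42] is true
  NOT on corporate VPN: yes → false
  on corporate VPN: yes → true
  session risk score ≥ 21: 31 ≥ 21 is true
  clearance level ≥ 1: 4 ≥ 1 is true
Combine:
[1.2] NOT false = true
[1] true OR true OR true = true
[2.3] NOT true = false
[2] true OR false OR false = true
[3.2] NOT false = true
[3] false OR true = true
[4] true OR true = true
[5.3] NOT true = false
[5] true OR false OR false = true
[6] true OR true = true
[7] true OR true = true
[root] true AND true AND true AND true AND true AND true AND true = true
Overall: true → granted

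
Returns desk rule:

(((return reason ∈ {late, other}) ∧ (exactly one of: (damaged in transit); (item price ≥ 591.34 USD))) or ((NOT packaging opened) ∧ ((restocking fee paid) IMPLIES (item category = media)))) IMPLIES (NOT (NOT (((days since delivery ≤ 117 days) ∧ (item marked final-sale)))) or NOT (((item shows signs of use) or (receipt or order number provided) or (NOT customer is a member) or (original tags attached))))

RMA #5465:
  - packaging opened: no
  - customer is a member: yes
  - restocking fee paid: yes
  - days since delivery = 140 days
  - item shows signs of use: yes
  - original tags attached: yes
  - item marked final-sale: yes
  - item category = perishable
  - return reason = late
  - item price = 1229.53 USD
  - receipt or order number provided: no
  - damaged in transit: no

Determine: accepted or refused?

Refused

Atomic conditions:
  return reason ∈ {late, other}: late is in the set → true
  damaged in transit: no → false
  item price ≥ 591.34 USD: 1229.53 ≥ 591.34 is true
  NOT packaging opened: no → true
  restocking fee paid: yes → true
  item category = media: perishable == media is false
  days since delivery ≤ 117 days: 140 ≤ 117 is false
  item marked final-sale: yes → true
  item shows signs of use: yes → true
  receipt or order number provided: no → false
  NOT customer is a member: yes → false
  original tags attached: yes → true
Combine:
[1.1.2] exactly-one(false, true) = true
[1.1] true AND true = true
[1.2.2] true → false = false
[1.2] true AND false = false
[1] true OR false = true
[2.1.1.1] false AND true = false
[2.1.1] NOT false = true
[2.1] NOT true = false
[2.2.1] true OR false OR false OR true = true
[2.2] NOT true = false
[2] false OR false = false
[root] true → false = false
Overall: false → refused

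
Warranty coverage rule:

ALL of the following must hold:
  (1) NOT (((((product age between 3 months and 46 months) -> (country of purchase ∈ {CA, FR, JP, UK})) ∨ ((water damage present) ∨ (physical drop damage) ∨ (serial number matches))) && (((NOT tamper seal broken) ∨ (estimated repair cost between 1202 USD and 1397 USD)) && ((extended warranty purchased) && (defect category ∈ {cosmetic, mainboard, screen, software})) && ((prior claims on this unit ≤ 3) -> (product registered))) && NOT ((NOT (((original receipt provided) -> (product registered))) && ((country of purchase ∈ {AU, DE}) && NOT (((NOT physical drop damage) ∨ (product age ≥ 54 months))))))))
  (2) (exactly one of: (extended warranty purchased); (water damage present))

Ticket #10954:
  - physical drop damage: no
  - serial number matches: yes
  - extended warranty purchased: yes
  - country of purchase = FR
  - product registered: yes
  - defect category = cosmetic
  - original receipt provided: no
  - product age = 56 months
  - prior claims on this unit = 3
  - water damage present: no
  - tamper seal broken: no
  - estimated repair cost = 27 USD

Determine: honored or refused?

Atomic conditions:
  product age between 3 months and 46 months: 56 in [3, 46] is false
  country of purchase ∈ {CA, FR, JP, UK}: FR is in the set → true
  water damage present: no → false
  physical drop damage: no → false
  serial number matches: yes → true
  NOT tamper seal broken: no → true
  estimated repair cost between 1202 USD and 1397 USD: 27 in [1202, 1397] is false
  extended warranty purchased: yes → true
  defect category ∈ {cosmetic, mainboard, screen, software}: cosmetic is in the set → true
  prior claims on this unit ≤ 3: 3 ≤ 3 is true
  product registered: yes → true
  original receipt provided: no → false
  country of purchase ∈ {AU, DE}: FR is not in the set → false
  NOT physical drop damage: no → true
  product age ≥ 54 months: 56 ≥ 54 is true
Combine:
[1.1.1.1] false → true (antecedent false ⇒ implication holds) = true
[1.1.1.2] false OR false OR true = true
[1.1.1] true OR true = true
[1.1.2.1] true OR false = true
[1.1.2.2] true AND true = true
[1.1.2.3] true → true = true
[1.1.2] true AND true AND true = true
[1.1.3.1.1.1] false → true (antecedent false ⇒ implication holds) = true
[1.1.3.1.1] NOT true = false
[1.1.3.1.2.2.1] true OR true = true
[1.1.3.1.2.2] NOT true = false
[1.1.3.1.2] false AND false = false
[1.1.3.1] false AND false = false
[1.1.3] NOT false = true
[1.1] true AND true AND true = true
[1] NOT true = false
[2] exactly-one(true, false) = true
[root] false AND true = false
Overall: false → refused

Refused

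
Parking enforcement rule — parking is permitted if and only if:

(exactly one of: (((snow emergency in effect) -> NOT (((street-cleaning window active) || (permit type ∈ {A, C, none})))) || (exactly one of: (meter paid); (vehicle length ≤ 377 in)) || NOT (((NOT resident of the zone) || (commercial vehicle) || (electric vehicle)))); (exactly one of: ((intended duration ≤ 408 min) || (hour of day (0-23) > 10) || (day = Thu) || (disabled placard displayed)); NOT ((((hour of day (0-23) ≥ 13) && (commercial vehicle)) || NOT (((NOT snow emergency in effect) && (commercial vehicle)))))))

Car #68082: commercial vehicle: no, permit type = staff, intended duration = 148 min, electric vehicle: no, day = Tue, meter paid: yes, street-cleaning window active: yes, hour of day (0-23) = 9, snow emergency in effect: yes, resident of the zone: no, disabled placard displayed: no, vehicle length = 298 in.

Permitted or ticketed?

Atomic conditions:
  snow emergency in effect: yes → true
  street-cleaning window active: yes → true
  permit type ∈ {A, C, none}: staff is not in the set → false
  meter paid: yes → true
  vehicle length ≤ 377 in: 298 ≤ 377 is true
  NOT resident of the zone: no → true
  commercial vehicle: no → false
  electric vehicle: no → false
  intended duration ≤ 408 min: 148 ≤ 408 is true
  hour of day (0-23) > 10: 9 > 10 is false
  day = Thu: Tue == Thu is false
  disabled placard displayed: no → false
  hour of day (0-23) ≥ 13: 9 ≥ 13 is false
  NOT snow emergency in effect: yes → false
Combine:
[1.1.2.1] true OR false = true
[1.1.2] NOT true = false
[1.1] true → false = false
[1.2] exactly-one(true, true) = false
[1.3.1] true OR false OR false = true
[1.3] NOT true = false
[1] false OR false OR false = false
[2.1] true OR false OR false OR false = true
[2.2.1.1] false AND false = false
[2.2.1.2.1] false AND false = false
[2.2.1.2] NOT false = true
[2.2.1] false OR true = true
[2.2] NOT true = false
[2] exactly-one(true, false) = true
[root] exactly-one(false, true) = true
Overall: true → permitted

Permitted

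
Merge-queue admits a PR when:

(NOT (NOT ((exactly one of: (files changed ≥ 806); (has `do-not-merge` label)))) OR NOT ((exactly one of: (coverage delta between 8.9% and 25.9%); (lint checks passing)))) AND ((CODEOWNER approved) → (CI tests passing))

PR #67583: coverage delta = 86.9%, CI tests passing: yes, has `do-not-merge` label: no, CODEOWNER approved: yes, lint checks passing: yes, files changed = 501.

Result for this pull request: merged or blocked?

Blocked

Atomic conditions:
  files changed ≥ 806: 501 ≥ 806 is false
  has `do-not-merge` label: no → false
  coverage delta between 8.9% and 25.9%: 86.9 in [8.9, 25.9] is false
  lint checks passing: yes → true
  CODEOWNER approved: yes → true
  CI tests passing: yes → true
Combine:
[1.1.1.1] exactly-one(false, false) = false
[1.1.1] NOT false = true
[1.1] NOT true = false
[1.2.1] exactly-one(false, true) = true
[1.2] NOT true = false
[1] false OR false = false
[2] true → true = true
[root] false AND true = false
Overall: false → blocked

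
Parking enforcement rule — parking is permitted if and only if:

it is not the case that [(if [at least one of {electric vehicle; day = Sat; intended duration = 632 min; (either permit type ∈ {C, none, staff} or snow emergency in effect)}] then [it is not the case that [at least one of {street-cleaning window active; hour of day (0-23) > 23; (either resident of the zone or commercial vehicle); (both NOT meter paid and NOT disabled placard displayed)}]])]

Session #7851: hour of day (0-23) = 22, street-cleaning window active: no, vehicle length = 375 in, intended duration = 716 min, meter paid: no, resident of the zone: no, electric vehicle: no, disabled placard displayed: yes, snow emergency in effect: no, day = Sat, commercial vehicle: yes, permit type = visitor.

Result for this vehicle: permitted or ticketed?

Atomic conditions:
  electric vehicle: no → false
  day = Sat: Sat == Sat is true
  intended duration = 632 min: 716 == 632 is false
  permit type ∈ {C, none, staff}: visitor is not in the set → false
  snow emergency in effect: no → false
  street-cleaning window active: no → false
  hour of day (0-23) > 23: 22 > 23 is false
  resident of the zone: no → false
  commercial vehicle: yes → true
  NOT meter paid: no → true
  NOT disabled placard displayed: yes → false
Combine:
[1.1.4] false OR false = false
[1.1] false OR true OR false OR false = true
[1.2.1.3] false OR true = true
[1.2.1.4] true AND false = false
[1.2.1] false OR false OR true OR false = true
[1.2] NOT true = false
[1] true → false = false
[root] NOT false = true
Overall: true → permitted

Permitted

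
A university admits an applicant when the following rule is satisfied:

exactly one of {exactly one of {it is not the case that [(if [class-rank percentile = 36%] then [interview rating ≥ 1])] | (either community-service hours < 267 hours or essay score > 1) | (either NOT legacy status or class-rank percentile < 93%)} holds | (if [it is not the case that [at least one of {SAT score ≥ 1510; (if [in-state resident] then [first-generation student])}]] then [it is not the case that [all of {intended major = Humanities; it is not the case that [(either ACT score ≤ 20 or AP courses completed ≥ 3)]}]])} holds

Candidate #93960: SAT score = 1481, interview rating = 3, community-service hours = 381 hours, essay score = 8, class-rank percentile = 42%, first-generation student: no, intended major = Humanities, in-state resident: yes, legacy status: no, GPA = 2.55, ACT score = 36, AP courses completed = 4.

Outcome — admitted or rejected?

Atomic conditions:
  class-rank percentile = 36%: 42 == 36 is false
  interview rating ≥ 1: 3 ≥ 1 is true
  community-service hours < 267 hours: 381 < 267 is false
  essay score > 1: 8 > 1 is true
  NOT legacy status: no → true
  class-rank percentile < 93%: 42 < 93 is true
  SAT score ≥ 1510: 1481 ≥ 1510 is false
  in-state resident: yes → true
  first-generation student: no → false
  intended major = Humanities: Humanities == Humanities is true
  ACT score ≤ 20: 36 ≤ 20 is false
  AP courses completed ≥ 3: 4 ≥ 3 is true
Combine:
[1.1.1] false → true (antecedent false ⇒ implication holds) = true
[1.1] NOT true = false
[1.2] false OR true = true
[1.3] true OR true = true
[1] exactly-one(false, true, true) = false
[2.1.1.2] true → false = false
[2.1.1] false OR false = false
[2.1] NOT false = true
[2.2.1.2.1] false OR true = true
[2.2.1.2] NOT true = false
[2.2.1] true AND false = false
[2.2] NOT false = true
[2] true → true = true
[root] exactly-one(false, true) = true
Overall: true → admitted

Admitted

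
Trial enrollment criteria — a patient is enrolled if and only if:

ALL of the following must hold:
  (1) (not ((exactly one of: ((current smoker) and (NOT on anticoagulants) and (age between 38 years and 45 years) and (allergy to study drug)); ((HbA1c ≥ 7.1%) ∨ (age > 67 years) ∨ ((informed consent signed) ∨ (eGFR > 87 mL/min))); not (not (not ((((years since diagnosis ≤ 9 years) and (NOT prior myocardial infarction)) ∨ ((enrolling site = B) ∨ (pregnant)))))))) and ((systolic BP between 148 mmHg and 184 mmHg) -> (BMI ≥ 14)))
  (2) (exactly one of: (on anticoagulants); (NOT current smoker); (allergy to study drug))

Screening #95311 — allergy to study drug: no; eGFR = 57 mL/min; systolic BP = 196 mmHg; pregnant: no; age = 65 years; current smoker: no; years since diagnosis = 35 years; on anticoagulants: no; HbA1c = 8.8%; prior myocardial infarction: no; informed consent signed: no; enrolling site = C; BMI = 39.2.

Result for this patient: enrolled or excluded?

Atomic conditions:
  current smoker: no → false
  NOT on anticoagulants: no → true
  age between 38 years and 45 years: 65 in [38, 45] is false
  allergy to study drug: no → false
  HbA1c ≥ 7.1%: 8.8 ≥ 7.1 is true
  age > 67 years: 65 > 67 is false
  informed consent signed: no → false
  eGFR > 87 mL/min: 57 > 87 is false
  years since diagnosis ≤ 9 years: 35 ≤ 9 is false
  NOT prior myocardial infarction: no → true
  enrolling site = B: C == B is false
  pregnant: no → false
  systolic BP between 148 mmHg and 184 mmHg: 196 in [148, 184] is false
  BMI ≥ 14: 39.2 ≥ 14 is true
  on anticoagulants: no → false
  NOT current smoker: no → true
Combine:
[1.1.1.1] false AND true AND false AND false = false
[1.1.1.2.3] false OR false = false
[1.1.1.2] true OR false OR false = true
[1.1.1.3.1.1.1.1] false AND true = false
[1.1.1.3.1.1.1.2] false OR false = false
[1.1.1.3.1.1.1] false OR false = false
[1.1.1.3.1.1] NOT false = true
[1.1.1.3.1] NOT true = false
[1.1.1.3] NOT false = true
[1.1.1] exactly-one(false, true, true) = false
[1.1] NOT false = true
[1.2] false → true (antecedent false ⇒ implication holds) = true
[1] true AND true = true
[2] exactly-one(false, true, false) = true
[root] true AND true = true
Overall: true → enrolled

Enrolled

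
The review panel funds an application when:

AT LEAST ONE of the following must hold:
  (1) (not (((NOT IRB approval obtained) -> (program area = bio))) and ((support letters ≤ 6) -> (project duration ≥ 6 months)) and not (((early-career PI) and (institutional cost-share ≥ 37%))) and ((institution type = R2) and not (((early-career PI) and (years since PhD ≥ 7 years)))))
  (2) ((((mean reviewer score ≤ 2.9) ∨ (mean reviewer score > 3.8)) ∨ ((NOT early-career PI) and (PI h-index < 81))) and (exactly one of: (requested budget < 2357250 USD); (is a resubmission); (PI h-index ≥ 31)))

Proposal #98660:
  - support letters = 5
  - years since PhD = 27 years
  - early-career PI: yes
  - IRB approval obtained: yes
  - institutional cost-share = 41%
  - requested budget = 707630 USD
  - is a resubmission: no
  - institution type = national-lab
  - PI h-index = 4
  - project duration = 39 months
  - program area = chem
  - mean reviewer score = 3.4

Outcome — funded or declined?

Declined

Atomic conditions:
  NOT IRB approval obtained: yes → false
  program area = bio: chem == bio is false
  support letters ≤ 6: 5 ≤ 6 is true
  project duration ≥ 6 months: 39 ≥ 6 is true
  early-career PI: yes → true
  institutional cost-share ≥ 37%: 41 ≥ 37 is true
  institution type = R2: national-lab == R2 is false
  years since PhD ≥ 7 years: 27 ≥ 7 is true
  mean reviewer score ≤ 2.9: 3.4 ≤ 2.9 is false
  mean reviewer score > 3.8: 3.4 > 3.8 is false
  NOT early-career PI: yes → false
  PI h-index < 81: 4 < 81 is true
  requested budget < 2357250 USD: 707630 < 2357250 is true
  is a resubmission: no → false
  PI h-index ≥ 31: 4 ≥ 31 is false
Combine:
[1.1.1] false → false (antecedent false ⇒ implication holds) = true
[1.1] NOT true = false
[1.2] true → true = true
[1.3.1] true AND true = true
[1.3] NOT true = false
[1.4.2.1] true AND true = true
[1.4.2] NOT true = false
[1.4] false AND false = false
[1] false AND true AND false AND false = false
[2.1.1] false OR false = false
[2.1.2] false AND true = false
[2.1] false OR false = false
[2.2] exactly-one(true, false, false) = true
[2] false AND true = false
[root] false OR false = false
Overall: false → declined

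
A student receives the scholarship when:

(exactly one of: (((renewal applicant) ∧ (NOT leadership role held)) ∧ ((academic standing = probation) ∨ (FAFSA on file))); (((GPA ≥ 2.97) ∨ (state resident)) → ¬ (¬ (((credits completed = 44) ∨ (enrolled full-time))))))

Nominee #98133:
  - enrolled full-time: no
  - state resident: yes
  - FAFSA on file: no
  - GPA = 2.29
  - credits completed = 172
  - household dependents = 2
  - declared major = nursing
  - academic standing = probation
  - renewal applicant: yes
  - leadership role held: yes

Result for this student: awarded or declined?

Declined

Atomic conditions:
  renewal applicant: yes → true
  NOT leadership role held: yes → false
  academic standing = probation: probation == probation is true
  FAFSA on file: no → false
  GPA ≥ 2.97: 2.29 ≥ 2.97 is false
  state resident: yes → true
  credits completed = 44: 172 == 44 is false
  enrolled full-time: no → false
Combine:
[1.1] true AND false = false
[1.2] true OR false = true
[1] false AND true = false
[2.1] false OR true = true
[2.2.1.1] false OR false = false
[2.2.1] NOT false = true
[2.2] NOT true = false
[2] true → false = false
[root] exactly-one(false, false) = false
Overall: false → declined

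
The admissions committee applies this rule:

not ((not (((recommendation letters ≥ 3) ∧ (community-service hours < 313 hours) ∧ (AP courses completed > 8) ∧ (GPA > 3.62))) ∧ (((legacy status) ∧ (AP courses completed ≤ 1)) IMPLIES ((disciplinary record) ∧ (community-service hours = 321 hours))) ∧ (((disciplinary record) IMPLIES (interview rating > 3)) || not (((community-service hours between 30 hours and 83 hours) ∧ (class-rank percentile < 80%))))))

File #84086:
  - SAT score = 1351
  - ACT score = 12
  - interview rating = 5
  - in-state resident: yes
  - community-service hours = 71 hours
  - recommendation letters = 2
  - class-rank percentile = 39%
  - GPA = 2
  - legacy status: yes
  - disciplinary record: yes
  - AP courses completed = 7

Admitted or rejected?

Atomic conditions:
  recommendation letters ≥ 3: 2 ≥ 3 is false
  community-service hours < 313 hours: 71 < 313 is true
  AP courses completed > 8: 7 > 8 is false
  GPA > 3.62: 2 > 3.62 is false
  legacy status: yes → true
  AP courses completed ≤ 1: 7 ≤ 1 is false
  disciplinary record: yes → true
  community-service hours = 321 hours: 71 == 321 is false
  interview rating > 3: 5 > 3 is true
  community-service hours between 30 hours and 83 hours: 71 in [30, 83] is true
  class-rank percentile < 80%: 39 < 80 is true
Combine:
[1.1.1] false AND true AND false AND false = false
[1.1] NOT false = true
[1.2.1] true AND false = false
[1.2.2] true AND false = false
[1.2] false → false (antecedent false ⇒ implication holds) = true
[1.3.1] true → true = true
[1.3.2.1] true AND true = true
[1.3.2] NOT true = false
[1.3] true OR false = true
[1] true AND true AND true = true
[root] NOT true = false
Overall: false → rejected

Rejected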